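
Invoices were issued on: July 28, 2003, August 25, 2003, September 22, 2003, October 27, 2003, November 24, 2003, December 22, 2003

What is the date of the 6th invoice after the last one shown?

June 28, 2004

Gaps: 28, 28, 35, 28, 28 days — a mix of 28 and 35. Every date is a Monday.
Each is the 4th Monday of its month.
January 2004 — 4th Monday is January 26, 2004.
4th Monday of February 2004: February 23, 2004.
March 2004 — 4th Monday is March 22, 2004.
4th Monday of April 2004: April 26, 2004.
4th Monday of May 2004: May 24, 2004.
June 2004 — 4th Monday is June 28, 2004.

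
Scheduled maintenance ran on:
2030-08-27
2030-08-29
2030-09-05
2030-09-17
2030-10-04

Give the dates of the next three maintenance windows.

The spacing grows by 5 each time: 2, 7, 12, 17 days.
Next gap: 22 days. 2030-10-04 + 22 days = 2030-10-26.
Next gap: 27 days. 2030-10-26 + 27 days = 2030-11-22.
Next gap: 32 days. 2030-11-22 + 32 days = 2030-12-24.

2030-10-26, 2030-11-22, 2030-12-24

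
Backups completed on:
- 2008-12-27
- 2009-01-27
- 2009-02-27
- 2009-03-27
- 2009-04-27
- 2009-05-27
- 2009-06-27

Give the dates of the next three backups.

2009-07-27, 2009-08-27, 2009-09-27

Gaps: 31, 31, 28, 31, 30, 31 days — not constant. Every event is on the 27th of the month.
Pattern: the 27th of each month.
Next: July 2009 → 2009-07-27.
Next: August 2009 → 2009-08-27.
Next: September 2009 → 2009-09-27.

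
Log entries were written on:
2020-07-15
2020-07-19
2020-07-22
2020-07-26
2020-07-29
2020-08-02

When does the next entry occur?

2020-08-05

Gaps: 4, 3, 4, 3, 4 days — not constant, but cyclic with period 2.
The events fall on every Wednesday and Sunday.
The following Wednesday is 2020-08-05.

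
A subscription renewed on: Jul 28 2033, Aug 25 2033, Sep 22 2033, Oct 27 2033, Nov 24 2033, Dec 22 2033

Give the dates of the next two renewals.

All dates are Thursdays, 28, 28, 35, 28, 28 days apart.
Specifically, the 4th Thursday of each month.
January 2034 — 4th Thursday is Jan 26 2034.
February 2034 — 4th Thursday is Feb 23 2034.

Jan 26 2034, Feb 23 2034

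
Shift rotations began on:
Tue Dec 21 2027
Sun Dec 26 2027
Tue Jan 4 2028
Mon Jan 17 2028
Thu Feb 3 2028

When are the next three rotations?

Thu Feb 24 2028, Mon Mar 20 2028, Tue Apr 18 2028

The spacing grows by 4 each time: 5, 9, 13, 17 days.
Next gap: 21 days. Thu Feb 3 2028 + 21 days = Thu Feb 24 2028.
Next gap: 25 days. Thu Feb 24 2028 + 25 days = Mon Mar 20 2028.
Next gap: 29 days. Mon Mar 20 2028 + 29 days = Tue Apr 18 2028.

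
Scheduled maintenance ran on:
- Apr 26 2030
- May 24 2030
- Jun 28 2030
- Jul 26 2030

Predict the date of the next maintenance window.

Aug 23 2030

These are Fridays at 28- or 35-day spacing (28, 35, 28).
The pattern: 4th Friday of the month.
4th Friday of August 2030: Aug 23 2030.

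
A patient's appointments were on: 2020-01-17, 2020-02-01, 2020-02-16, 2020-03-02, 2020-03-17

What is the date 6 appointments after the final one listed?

The spacing is 15, 15, 15, 15 days — always 15 days.
2020-03-17 + 15 days = 2020-04-01.
2020-04-01 + 15 days = 2020-04-16.
2020-04-16 + 15 days = 2020-05-01.
2020-05-01 + 15 days = 2020-05-16.
2020-05-16 + 15 days = 2020-05-31.
2020-05-31 + 15 days = 2020-06-15.

2020-06-15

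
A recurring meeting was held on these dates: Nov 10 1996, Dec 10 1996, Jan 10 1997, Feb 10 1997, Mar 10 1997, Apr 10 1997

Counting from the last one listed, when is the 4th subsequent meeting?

Gaps: 30, 31, 31, 28, 31 days — not constant. Every event is on the 10th of the month.
Pattern: the 10th of each month.
May 1997: May 10 1997.
June 1997: Jun 10 1997.
July 1997: Jul 10 1997.
Next: August 1997 → Aug 10 1997.

Aug 10 1997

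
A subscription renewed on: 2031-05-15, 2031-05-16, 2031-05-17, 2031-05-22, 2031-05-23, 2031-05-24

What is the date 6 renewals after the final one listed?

2031-06-07

The gap pattern 1, 1, 5, 1, 1 repeats every 3 events.
These are the Thursdays, Fridays and Saturdays of each week.
The following Thursday is 2031-05-29.
Next Friday: 2031-05-30.
The following Saturday is 2031-05-31.
Next Thursday: 2031-06-05.
The following Friday is 2031-06-06.
The following Saturday is 2031-06-07.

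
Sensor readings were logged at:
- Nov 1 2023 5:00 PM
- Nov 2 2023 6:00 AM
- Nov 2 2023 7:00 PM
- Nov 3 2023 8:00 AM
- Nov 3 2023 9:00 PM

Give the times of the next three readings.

Nov 4 2023 10:00 AM, Nov 4 2023 11:00 PM, Nov 5 2023 12:00 PM

Gaps: 13, 13, 13, 13 hours — each event is 13 hours after the previous one.
Nov 3 2023 9:00 PM + 13 h = Nov 4 2023 10:00 AM.
Nov 4 2023 10:00 AM + 13 h = Nov 4 2023 11:00 PM.
Nov 4 2023 11:00 PM + 13 h = Nov 5 2023 12:00 PM.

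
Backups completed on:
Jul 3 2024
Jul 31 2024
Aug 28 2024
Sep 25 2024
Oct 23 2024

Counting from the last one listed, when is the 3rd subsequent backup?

The spacing is 28, 28, 28, 28 days — always 28 days.
Oct 23 2024 + 28 days = Nov 20 2024.
Nov 20 2024 + 28 days = Dec 18 2024.
Dec 18 2024 + 28 days = Jan 15 2025.

Jan 15 2025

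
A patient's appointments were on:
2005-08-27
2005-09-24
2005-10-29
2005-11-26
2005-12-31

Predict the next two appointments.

2006-01-28, 2006-02-25

All Saturdays; the gaps (28, 35, 28, 35) vary with month length.
This is the last Saturday of each month.
January 2006 ends with Saturday 2006-01-28.
February 2006 ends with Saturday 2006-02-25.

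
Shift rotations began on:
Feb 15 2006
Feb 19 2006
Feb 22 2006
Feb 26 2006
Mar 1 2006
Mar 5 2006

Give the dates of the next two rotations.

Gaps: 4, 3, 4, 3, 4 days — not constant, but cyclic with period 2.
The events fall on every Wednesday and Sunday.
The following Wednesday is Mar 8 2006.
The following Sunday is Mar 12 2006.

Mar 8 2006, Mar 12 2006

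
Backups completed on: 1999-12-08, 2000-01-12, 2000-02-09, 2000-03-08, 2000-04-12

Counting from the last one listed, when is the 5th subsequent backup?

These are Wednesdays at 28- or 35-day spacing (35, 28, 28, 35).
The pattern: 2nd Wednesday of the month.
May 2000 — 2nd Wednesday is 2000-05-10.
2nd Wednesday of June 2000: 2000-06-14.
July 2000 — 2nd Wednesday is 2000-07-12.
August 2000 — 2nd Wednesday is 2000-08-09.
2nd Wednesday of September 2000: 2000-09-13.

2000-09-13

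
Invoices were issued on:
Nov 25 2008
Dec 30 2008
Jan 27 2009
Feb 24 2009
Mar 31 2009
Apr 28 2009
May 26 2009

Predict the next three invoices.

Every date is a Tuesday; gaps 35, 28, 28, 35, 28, 28 days.
Each is the last Tuesday of its month (at least one falls on the 29th or later, ruling out '4th Tuesday').
Last Tuesday of June 2009: Jun 30 2009.
July 2009 ends with Tuesday Jul 28 2009.
Last Tuesday of August 2009: Aug 25 2009.

Jun 30 2009, Jul 28 2009, Aug 25 2009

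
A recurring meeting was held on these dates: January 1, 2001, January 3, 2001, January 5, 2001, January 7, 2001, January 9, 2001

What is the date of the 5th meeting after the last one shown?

January 19, 2001

The spacing is 2, 2, 2, 2 days — always 2 days.
January 9, 2001 + 2 days = January 11, 2001.
January 11, 2001 + 2 days = January 13, 2001.
January 13, 2001 + 2 days = January 15, 2001.
January 15, 2001 + 2 days = January 17, 2001.
January 17, 2001 + 2 days = January 19, 2001.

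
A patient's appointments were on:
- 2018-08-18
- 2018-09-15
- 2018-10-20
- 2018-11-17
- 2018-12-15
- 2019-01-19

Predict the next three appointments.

2019-02-16, 2019-03-16, 2019-04-20

All dates are Saturdays, 28, 35, 28, 28, 35 days apart.
Specifically, the 3rd Saturday of each month.
February 2019 — 3rd Saturday is 2019-02-16.
3rd Saturday of March 2019: 2019-03-16.
April 2019 — 3rd Saturday is 2019-04-20.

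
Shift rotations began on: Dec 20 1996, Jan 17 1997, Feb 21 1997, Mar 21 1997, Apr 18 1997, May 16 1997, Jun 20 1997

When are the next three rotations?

Jul 18 1997, Aug 15 1997, Sep 19 1997

All dates are Fridays, 28, 35, 28, 28, 28, 35 days apart.
Specifically, the 3rd Friday of each month.
3rd Friday of July 1997: Jul 18 1997.
3rd Friday of August 1997: Aug 15 1997.
September 1997 — 3rd Friday is Sep 19 1997.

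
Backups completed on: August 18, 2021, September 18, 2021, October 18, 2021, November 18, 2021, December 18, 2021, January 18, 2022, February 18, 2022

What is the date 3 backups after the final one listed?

May 18, 2022

Each date is the 18th; the gaps (31, 30, 31, 30, 31, 31) track the month lengths.
The rule is the 18th of each month.
March 2022: March 18, 2022.
Next: April 2022 → April 18, 2022.
Next: May 2022 → May 18, 2022.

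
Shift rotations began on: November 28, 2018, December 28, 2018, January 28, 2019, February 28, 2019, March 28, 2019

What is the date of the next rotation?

The day-of-month is always 28 (30, 31, 31, 28 days between events).
So this recurs on the 28th of each month.
Next: April 2019 → April 28, 2019.

April 28, 2019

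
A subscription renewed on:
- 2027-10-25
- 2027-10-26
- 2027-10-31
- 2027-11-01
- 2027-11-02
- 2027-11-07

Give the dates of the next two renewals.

2027-11-08, 2027-11-09

Gaps: 1, 5, 1, 1, 5 days — not constant, but cyclic with period 3.
The events fall on every Monday, Tuesday and Sunday.
The following Monday is 2027-11-08.
Next Tuesday: 2027-11-09.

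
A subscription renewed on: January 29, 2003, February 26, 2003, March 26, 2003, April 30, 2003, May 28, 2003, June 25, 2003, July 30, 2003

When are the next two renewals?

These are Wednesdays with 28, 28, 35, 28, 28, 35-day gaps.
Each is the final Wednesday of its month — January 29, 2003 is past the 28th, so '4th Wednesday' doesn't fit.
August 2003 ends with Wednesday August 27, 2003.
September 2003 ends with Wednesday September 24, 2003.

August 27, 2003; September 24, 2003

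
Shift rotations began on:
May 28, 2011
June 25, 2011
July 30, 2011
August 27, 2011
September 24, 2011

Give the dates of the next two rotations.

October 29, 2011; November 26, 2011

Every date is a Saturday; gaps 28, 35, 28, 28 days.
Each is the last Saturday of its month (at least one falls on the 29th or later, ruling out '4th Saturday').
October 2011 ends with Saturday October 29, 2011.
November 2011 ends with Saturday November 26, 2011.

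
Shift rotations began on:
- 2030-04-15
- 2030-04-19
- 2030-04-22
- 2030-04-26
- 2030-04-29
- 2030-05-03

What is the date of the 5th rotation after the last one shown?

2030-05-20

The gap pattern 4, 3, 4, 3, 4 repeats every 2 events.
These are the Mondays and Fridays of each week.
The following Monday is 2030-05-06.
The following Friday is 2030-05-10.
The following Monday is 2030-05-13.
Next Friday: 2030-05-17.
The following Monday is 2030-05-20.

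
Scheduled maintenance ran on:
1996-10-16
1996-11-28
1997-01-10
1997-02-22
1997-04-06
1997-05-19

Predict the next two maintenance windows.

Every event comes 43 days after the last (43, 43, 43, 43, 43).
1997-05-19 + 43 days = 1997-07-01.
1997-07-01 + 43 days = 1997-08-13.

1997-07-01, 1997-08-13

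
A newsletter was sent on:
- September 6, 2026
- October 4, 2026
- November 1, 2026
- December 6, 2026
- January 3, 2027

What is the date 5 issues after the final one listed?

These are Sundays at 28- or 35-day spacing (28, 28, 35, 28).
The pattern: 1st Sunday of the month.
February 2027 — 1st Sunday is February 7, 2027.
March 2027 — 1st Sunday is March 7, 2027.
April 2027 — 1st Sunday is April 4, 2027.
1st Sunday of May 2027: May 2, 2027.
June 2027 — 1st Sunday is June 6, 2027.

June 6, 2027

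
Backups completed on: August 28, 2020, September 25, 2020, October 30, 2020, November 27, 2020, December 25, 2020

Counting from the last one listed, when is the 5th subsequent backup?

Every date is a Friday; gaps 28, 35, 28, 28 days.
Each is the last Friday of its month (at least one falls on the 29th or later, ruling out '4th Friday').
January 2021 ends with Friday January 29, 2021.
Last Friday of February 2021: February 26, 2021.
Last Friday of March 2021: March 26, 2021.
April 2021 ends with Friday April 30, 2021.
May 2021 ends with Friday May 28, 2021.

May 28, 2021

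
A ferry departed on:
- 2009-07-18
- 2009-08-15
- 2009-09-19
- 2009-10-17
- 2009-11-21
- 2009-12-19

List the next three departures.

2010-01-16, 2010-02-20, 2010-03-20

Gaps: 28, 35, 28, 35, 28 days — a mix of 28 and 35. Every date is a Saturday.
Each is the 3rd Saturday of its month.
January 2010 — 3rd Saturday is 2010-01-16.
February 2010 — 3rd Saturday is 2010-02-20.
March 2010 — 3rd Saturday is 2010-03-20.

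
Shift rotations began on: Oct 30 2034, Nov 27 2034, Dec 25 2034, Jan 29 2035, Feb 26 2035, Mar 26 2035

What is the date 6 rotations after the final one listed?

Every date is a Monday; gaps 28, 28, 35, 28, 28 days.
Each is the last Monday of its month (at least one falls on the 29th or later, ruling out '4th Monday').
Last Monday of April 2035: Apr 30 2035.
May 2035 ends with Monday May 28 2035.
June 2035 ends with Monday Jun 25 2035.
Last Monday of July 2035: Jul 30 2035.
Last Monday of August 2035: Aug 27 2035.
September 2035 ends with Monday Sep 24 2035.

Sep 24 2035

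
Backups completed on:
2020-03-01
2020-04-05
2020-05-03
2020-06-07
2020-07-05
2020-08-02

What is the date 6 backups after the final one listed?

Gaps: 35, 28, 35, 28, 28 days — a mix of 28 and 35. Every date is a Sunday.
Each is the 1st Sunday of its month.
1st Sunday of September 2020: 2020-09-06.
1st Sunday of October 2020: 2020-10-04.
1st Sunday of November 2020: 2020-11-01.
December 2020 — 1st Sunday is 2020-12-06.
1st Sunday of January 2021: 2021-01-03.
1st Sunday of February 2021: 2021-02-07.

2021-02-07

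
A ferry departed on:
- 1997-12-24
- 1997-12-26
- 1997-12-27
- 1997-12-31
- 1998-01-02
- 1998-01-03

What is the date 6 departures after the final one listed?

Gaps: 2, 1, 4, 2, 1 days — not constant, but cyclic with period 3.
The events fall on every Wednesday, Friday and Saturday.
The following Wednesday is 1998-01-07.
The following Friday is 1998-01-09.
Next Saturday: 1998-01-10.
The following Wednesday is 1998-01-14.
The following Friday is 1998-01-16.
Next Saturday: 1998-01-17.

1998-01-17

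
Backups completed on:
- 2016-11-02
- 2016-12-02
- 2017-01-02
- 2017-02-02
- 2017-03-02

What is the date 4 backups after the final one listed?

Each date is the 2nd; the gaps (30, 31, 31, 28) track the month lengths.
The rule is the 2nd of each month.
April 2017: 2017-04-02.
May 2017: 2017-05-02.
June 2017: 2017-06-02.
July 2017: 2017-07-02.

2017-07-02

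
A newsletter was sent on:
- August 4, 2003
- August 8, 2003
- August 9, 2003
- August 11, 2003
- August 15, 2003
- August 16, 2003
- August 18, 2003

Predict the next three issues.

August 22, 2003; August 23, 2003; August 25, 2003

Gaps: 4, 1, 2, 4, 1, 2 days — not constant, but cyclic with period 3.
The events fall on every Monday, Friday and Saturday.
The following Friday is August 22, 2003.
The following Saturday is August 23, 2003.
Next Monday: August 25, 2003.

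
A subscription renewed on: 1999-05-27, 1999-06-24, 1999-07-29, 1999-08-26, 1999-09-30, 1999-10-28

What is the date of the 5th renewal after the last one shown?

2000-03-30

All Thursdays; the gaps (28, 35, 28, 35, 28) vary with month length.
This is the last Thursday of each month.
November 1999 ends with Thursday 1999-11-25.
December 1999 ends with Thursday 1999-12-30.
January 2000 ends with Thursday 2000-01-27.
Last Thursday of February 2000: 2000-02-24.
March 2000 ends with Thursday 2000-03-30.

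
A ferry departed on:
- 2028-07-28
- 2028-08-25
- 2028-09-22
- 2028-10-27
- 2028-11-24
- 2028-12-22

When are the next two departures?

2029-01-26, 2029-02-23

These are Fridays at 28- or 35-day spacing (28, 28, 35, 28, 28).
The pattern: 4th Friday of the month.
January 2029 — 4th Friday is 2029-01-26.
4th Friday of February 2029: 2029-02-23.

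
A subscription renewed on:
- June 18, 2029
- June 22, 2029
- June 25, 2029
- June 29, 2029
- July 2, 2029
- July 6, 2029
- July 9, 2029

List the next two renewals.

Gaps: 4, 3, 4, 3, 4, 3 days — not constant, but cyclic with period 2.
The events fall on every Monday and Friday.
Next Friday: July 13, 2029.
Next Monday: July 16, 2029.

July 13, 2029; July 16, 2029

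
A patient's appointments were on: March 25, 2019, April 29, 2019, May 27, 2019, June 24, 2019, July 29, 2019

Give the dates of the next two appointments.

All Mondays; the gaps (35, 28, 28, 35) vary with month length.
This is the last Monday of each month.
August 2019 ends with Monday August 26, 2019.
September 2019 ends with Monday September 30, 2019.

August 26, 2019; September 30, 2019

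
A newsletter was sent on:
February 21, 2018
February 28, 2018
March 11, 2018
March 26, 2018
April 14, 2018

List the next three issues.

May 7, 2018; June 3, 2018; July 4, 2018

The spacing grows by 4 each time: 7, 11, 15, 19 days.
Next gap: 23 days. April 14, 2018 + 23 days = May 7, 2018.
Next gap: 27 days. May 7, 2018 + 27 days = June 3, 2018.
Next gap: 31 days. June 3, 2018 + 31 days = July 4, 2018.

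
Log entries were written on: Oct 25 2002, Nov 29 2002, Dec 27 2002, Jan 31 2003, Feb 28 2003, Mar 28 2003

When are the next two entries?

All Fridays; the gaps (35, 28, 35, 28, 28) vary with month length.
This is the last Friday of each month.
April 2003 ends with Friday Apr 25 2003.
May 2003 ends with Friday May 30 2003.

Apr 25 2003, May 30 2003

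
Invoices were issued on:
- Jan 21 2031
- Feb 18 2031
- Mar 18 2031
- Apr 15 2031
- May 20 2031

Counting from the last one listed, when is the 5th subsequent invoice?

Gaps: 28, 28, 28, 35 days — a mix of 28 and 35. Every date is a Tuesday.
Each is the 3rd Tuesday of its month.
June 2031 — 3rd Tuesday is Jun 17 2031.
July 2031 — 3rd Tuesday is Jul 15 2031.
3rd Tuesday of August 2031: Aug 19 2031.
September 2031 — 3rd Tuesday is Sep 16 2031.
October 2031 — 3rd Tuesday is Oct 21 2031.

Oct 21 2031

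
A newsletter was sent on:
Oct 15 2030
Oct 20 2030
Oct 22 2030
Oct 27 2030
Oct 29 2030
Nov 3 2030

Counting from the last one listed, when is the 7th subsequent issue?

Gaps: 5, 2, 5, 2, 5 days — not constant, but cyclic with period 2.
The events fall on every Tuesday and Sunday.
The following Tuesday is Nov 5 2030.
Next Sunday: Nov 10 2030.
The following Tuesday is Nov 12 2030.
Next Sunday: Nov 17 2030.
Next Tuesday: Nov 19 2030.
Next Sunday: Nov 24 2030.
Next Tuesday: Nov 26 2030.

Nov 26 2030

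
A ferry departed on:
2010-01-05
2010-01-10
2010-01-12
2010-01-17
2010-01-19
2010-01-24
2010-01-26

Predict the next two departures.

Gaps: 5, 2, 5, 2, 5, 2 days — not constant, but cyclic with period 2.
The events fall on every Tuesday and Sunday.
Next Sunday: 2010-01-31.
Next Tuesday: 2010-02-02.

2010-01-31, 2010-02-02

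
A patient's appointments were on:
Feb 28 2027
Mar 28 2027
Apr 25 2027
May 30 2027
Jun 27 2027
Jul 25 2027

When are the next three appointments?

All Sundays; the gaps (28, 28, 35, 28, 28) vary with month length.
This is the last Sunday of each month.
Last Sunday of August 2027: Aug 29 2027.
September 2027 ends with Sunday Sep 26 2027.
October 2027 ends with Sunday Oct 31 2027.

Aug 29 2027, Sep 26 2027, Oct 31 2027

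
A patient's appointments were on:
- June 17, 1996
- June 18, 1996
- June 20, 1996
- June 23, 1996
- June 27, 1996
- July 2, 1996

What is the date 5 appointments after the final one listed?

Intervals are 1, 2, 3, 4, 5 days — an arithmetic progression with common difference 1.
Next gap: 6 days. July 2, 1996 + 6 days = July 8, 1996.
Next gap: 7 days. July 8, 1996 + 7 days = July 15, 1996.
Next gap: 8 days. July 15, 1996 + 8 days = July 23, 1996.
Next gap: 9 days. July 23, 1996 + 9 days = August 1, 1996.
Next gap: 10 days. August 1, 1996 + 10 days = August 11, 1996.

August 11, 1996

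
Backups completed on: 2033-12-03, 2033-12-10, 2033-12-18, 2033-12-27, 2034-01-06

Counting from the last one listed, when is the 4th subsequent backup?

2034-02-25

The spacing grows by 1 each time: 7, 8, 9, 10 days.
Next gap: 11 days. 2034-01-06 + 11 days = 2034-01-17.
Next gap: 12 days. 2034-01-17 + 12 days = 2034-01-29.
Next gap: 13 days. 2034-01-29 + 13 days = 2034-02-11.
Next gap: 14 days. 2034-02-11 + 14 days = 2034-02-25.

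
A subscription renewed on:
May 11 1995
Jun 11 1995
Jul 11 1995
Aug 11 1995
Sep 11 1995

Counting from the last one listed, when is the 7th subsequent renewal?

Apr 11 1996

Each date is the 11th; the gaps (31, 30, 31, 31) track the month lengths.
The rule is the 11th of each month.
October 1995: Oct 11 1995.
Next: November 1995 → Nov 11 1995.
December 1995: Dec 11 1995.
Next: January 1996 → Jan 11 1996.
Next: February 1996 → Feb 11 1996.
Next: March 1996 → Mar 11 1996.
Next: April 1996 → Apr 11 1996.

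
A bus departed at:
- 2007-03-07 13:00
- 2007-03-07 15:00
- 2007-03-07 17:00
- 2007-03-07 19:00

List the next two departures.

2007-03-07 21:00, 2007-03-07 23:00

The interval is a steady 2 hours (2, 2, 2).
2007-03-07 19:00 + 2 h = 2007-03-07 21:00.
2007-03-07 21:00 + 2 h = 2007-03-07 23:00.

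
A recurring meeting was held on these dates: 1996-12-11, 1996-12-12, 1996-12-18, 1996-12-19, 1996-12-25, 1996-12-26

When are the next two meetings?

1997-01-01, 1997-01-02

Gaps: 1, 6, 1, 6, 1 days — not constant, but cyclic with period 2.
The events fall on every Wednesday and Thursday.
The following Wednesday is 1997-01-01.
Next Thursday: 1997-01-02.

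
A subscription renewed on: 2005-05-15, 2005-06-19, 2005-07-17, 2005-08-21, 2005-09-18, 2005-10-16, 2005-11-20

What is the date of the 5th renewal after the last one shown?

2006-04-16

All dates are Sundays, 35, 28, 35, 28, 28, 35 days apart.
Specifically, the 3rd Sunday of each month.
December 2005 — 3rd Sunday is 2005-12-18.
3rd Sunday of January 2006: 2006-01-15.
February 2006 — 3rd Sunday is 2006-02-19.
3rd Sunday of March 2006: 2006-03-19.
April 2006 — 3rd Sunday is 2006-04-16.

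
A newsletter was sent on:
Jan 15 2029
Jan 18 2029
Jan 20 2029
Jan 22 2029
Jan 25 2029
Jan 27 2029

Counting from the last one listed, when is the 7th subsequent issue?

Feb 12 2029

The gap pattern 3, 2, 2, 3, 2 repeats every 3 events.
These are the Mondays, Thursdays and Saturdays of each week.
The following Monday is Jan 29 2029.
The following Thursday is Feb 1 2029.
Next Saturday: Feb 3 2029.
Next Monday: Feb 5 2029.
Next Thursday: Feb 8 2029.
The following Saturday is Feb 10 2029.
The following Monday is Feb 12 2029.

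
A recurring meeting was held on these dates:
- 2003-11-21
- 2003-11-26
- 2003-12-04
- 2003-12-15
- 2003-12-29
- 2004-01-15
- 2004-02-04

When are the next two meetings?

2004-02-27, 2004-03-24

Intervals are 5, 8, 11, 14, 17, 20 days — an arithmetic progression with common difference 3.
Next gap: 23 days. 2004-02-04 + 23 days = 2004-02-27.
Next gap: 26 days. 2004-02-27 + 26 days = 2004-03-24.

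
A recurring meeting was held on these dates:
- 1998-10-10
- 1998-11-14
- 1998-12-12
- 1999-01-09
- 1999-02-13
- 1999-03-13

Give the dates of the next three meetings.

1999-04-10, 1999-05-08, 1999-06-12

Gaps: 35, 28, 28, 35, 28 days — a mix of 28 and 35. Every date is a Saturday.
Each is the 2nd Saturday of its month.
April 1999 — 2nd Saturday is 1999-04-10.
2nd Saturday of May 1999: 1999-05-08.
2nd Saturday of June 1999: 1999-06-12.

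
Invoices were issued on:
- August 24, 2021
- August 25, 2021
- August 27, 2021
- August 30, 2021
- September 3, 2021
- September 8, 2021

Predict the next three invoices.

September 14, 2021; September 21, 2021; September 29, 2021

The spacing grows by 1 each time: 1, 2, 3, 4, 5 days.
Next gap: 6 days. September 8, 2021 + 6 days = September 14, 2021.
Next gap: 7 days. September 14, 2021 + 7 days = September 21, 2021.
Next gap: 8 days. September 21, 2021 + 8 days = September 29, 2021.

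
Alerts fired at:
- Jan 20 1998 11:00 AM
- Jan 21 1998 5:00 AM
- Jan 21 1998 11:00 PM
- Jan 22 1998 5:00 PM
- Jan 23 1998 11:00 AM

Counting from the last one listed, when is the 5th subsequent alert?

Gaps: 18, 18, 18, 18 hours — each event is 18 hours after the previous one.
Jan 23 1998 11:00 AM + 18 h = Jan 24 1998 5:00 AM.
Jan 24 1998 5:00 AM + 18 h = Jan 24 1998 11:00 PM.
Jan 24 1998 11:00 PM + 18 h = Jan 25 1998 5:00 PM.
Jan 25 1998 5:00 PM + 18 h = Jan 26 1998 11:00 AM.
Jan 26 1998 11:00 AM + 18 h = Jan 27 1998 5:00 AM.

Jan 27 1998 5:00 AM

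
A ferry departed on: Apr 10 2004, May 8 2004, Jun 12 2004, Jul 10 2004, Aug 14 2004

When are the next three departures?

Sep 11 2004, Oct 9 2004, Nov 13 2004

These are Saturdays at 28- or 35-day spacing (28, 35, 28, 35).
The pattern: 2nd Saturday of the month.
2nd Saturday of September 2004: Sep 11 2004.
October 2004 — 2nd Saturday is Oct 9 2004.
2nd Saturday of November 2004: Nov 13 2004.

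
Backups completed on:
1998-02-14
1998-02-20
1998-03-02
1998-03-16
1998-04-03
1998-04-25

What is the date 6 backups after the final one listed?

1998-11-27

Gaps: 6, 10, 14, 18, 22 days — each gap is 4 larger than the previous one.
Next gap: 26 days. 1998-04-25 + 26 days = 1998-05-21.
Next gap: 30 days. 1998-05-21 + 30 days = 1998-06-20.
Next gap: 34 days. 1998-06-20 + 34 days = 1998-07-24.
Next gap: 38 days. 1998-07-24 + 38 days = 1998-08-31.
Next gap: 42 days. 1998-08-31 + 42 days = 1998-10-12.
Next gap: 46 days. 1998-10-12 + 46 days = 1998-11-27.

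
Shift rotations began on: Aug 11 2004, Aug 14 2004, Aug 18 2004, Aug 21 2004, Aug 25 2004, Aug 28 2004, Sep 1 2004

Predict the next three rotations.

Every event lands on a Wednesday or Saturday (gaps cycle 3, 4, 3, 4, 3, 4).
So the schedule is: every Wednesday and Saturday.
Next Saturday: Sep 4 2004.
Next Wednesday: Sep 8 2004.
The following Saturday is Sep 11 2004.

Sep 4 2004, Sep 8 2004, Sep 11 2004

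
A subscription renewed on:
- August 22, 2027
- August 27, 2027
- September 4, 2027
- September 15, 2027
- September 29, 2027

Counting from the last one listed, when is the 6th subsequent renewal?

February 23, 2028

Gaps: 5, 8, 11, 14 days — each gap is 3 larger than the previous one.
Next gap: 17 days. September 29, 2027 + 17 days = October 16, 2027.
Next gap: 20 days. October 16, 2027 + 20 days = November 5, 2027.
Next gap: 23 days. November 5, 2027 + 23 days = November 28, 2027.
Next gap: 26 days. November 28, 2027 + 26 days = December 24, 2027.
Next gap: 29 days. December 24, 2027 + 29 days = January 22, 2028.
Next gap: 32 days. January 22, 2028 + 32 days = February 23, 2028.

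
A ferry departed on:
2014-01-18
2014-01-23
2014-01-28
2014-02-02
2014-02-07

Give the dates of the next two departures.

2014-02-12, 2014-02-17

Every event comes 5 days after the last (5, 5, 5, 5).
2014-02-07 + 5 days = 2014-02-12.
2014-02-12 + 5 days = 2014-02-17.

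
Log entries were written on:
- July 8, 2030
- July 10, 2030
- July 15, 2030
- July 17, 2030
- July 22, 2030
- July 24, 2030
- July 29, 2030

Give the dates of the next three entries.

Every event lands on a Monday or Wednesday (gaps cycle 2, 5, 2, 5, 2, 5).
So the schedule is: every Monday and Wednesday.
The following Wednesday is July 31, 2030.
The following Monday is August 5, 2030.
The following Wednesday is August 7, 2030.

July 31, 2030; August 5, 2030; August 7, 2030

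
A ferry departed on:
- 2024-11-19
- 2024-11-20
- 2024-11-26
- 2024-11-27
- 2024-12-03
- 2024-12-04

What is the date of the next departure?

2024-12-10

Gaps: 1, 6, 1, 6, 1 days — not constant, but cyclic with period 2.
The events fall on every Tuesday and Wednesday.
Next Tuesday: 2024-12-10.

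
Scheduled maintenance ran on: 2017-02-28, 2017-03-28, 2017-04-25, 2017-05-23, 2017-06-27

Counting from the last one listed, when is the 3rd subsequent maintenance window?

Gaps: 28, 28, 28, 35 days — a mix of 28 and 35. Every date is a Tuesday.
Each is the 4th Tuesday of its month.
July 2017 — 4th Tuesday is 2017-07-25.
4th Tuesday of August 2017: 2017-08-22.
4th Tuesday of September 2017: 2017-09-26.

2017-09-26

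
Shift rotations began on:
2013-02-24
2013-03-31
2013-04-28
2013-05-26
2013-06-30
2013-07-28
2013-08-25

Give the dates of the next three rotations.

Every date is a Sunday; gaps 35, 28, 28, 35, 28, 28 days.
Each is the last Sunday of its month (at least one falls on the 29th or later, ruling out '4th Sunday').
September 2013 ends with Sunday 2013-09-29.
October 2013 ends with Sunday 2013-10-27.
Last Sunday of November 2013: 2013-11-24.

2013-09-29, 2013-10-27, 2013-11-24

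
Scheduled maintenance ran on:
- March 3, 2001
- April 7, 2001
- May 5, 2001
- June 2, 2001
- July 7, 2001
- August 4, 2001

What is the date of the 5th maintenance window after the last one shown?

These are Saturdays at 28- or 35-day spacing (35, 28, 28, 35, 28).
The pattern: 1st Saturday of the month.
1st Saturday of September 2001: September 1, 2001.
1st Saturday of October 2001: October 6, 2001.
1st Saturday of November 2001: November 3, 2001.
December 2001 — 1st Saturday is December 1, 2001.
January 2002 — 1st Saturday is January 5, 2002.

January 5, 2002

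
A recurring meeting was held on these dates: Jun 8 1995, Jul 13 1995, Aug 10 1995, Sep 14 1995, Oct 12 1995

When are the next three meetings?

All dates are Thursdays, 35, 28, 35, 28 days apart.
Specifically, the 2nd Thursday of each month.
November 1995 — 2nd Thursday is Nov 9 1995.
2nd Thursday of December 1995: Dec 14 1995.
January 1996 — 2nd Thursday is Jan 11 1996.

Nov 9 1995, Dec 14 1995, Jan 11 1996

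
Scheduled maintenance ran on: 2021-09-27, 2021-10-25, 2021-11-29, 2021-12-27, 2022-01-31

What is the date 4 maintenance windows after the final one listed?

2022-05-30

Every date is a Monday; gaps 28, 35, 28, 35 days.
Each is the last Monday of its month (at least one falls on the 29th or later, ruling out '4th Monday').
Last Monday of February 2022: 2022-02-28.
Last Monday of March 2022: 2022-03-28.
Last Monday of April 2022: 2022-04-25.
May 2022 ends with Monday 2022-05-30.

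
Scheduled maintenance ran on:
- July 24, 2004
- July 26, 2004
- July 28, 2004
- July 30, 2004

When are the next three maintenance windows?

August 1, 2004; August 3, 2004; August 5, 2004

Every event comes 2 days after the last (2, 2, 2).
July 30, 2004 + 2 days = August 1, 2004.
August 1, 2004 + 2 days = August 3, 2004.
August 3, 2004 + 2 days = August 5, 2004.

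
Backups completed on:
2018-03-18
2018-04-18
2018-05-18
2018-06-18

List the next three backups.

2018-07-18, 2018-08-18, 2018-09-18

Each date is the 18th; the gaps (31, 30, 31) track the month lengths.
The rule is the 18th of each month.
Next: July 2018 → 2018-07-18.
Next: August 2018 → 2018-08-18.
September 2018: 2018-09-18.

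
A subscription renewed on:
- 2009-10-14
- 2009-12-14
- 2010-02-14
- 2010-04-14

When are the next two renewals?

Gaps: 61, 62, 59 days — not constant. Every event is on the 14th of the month.
Pattern: the 14th of every 2 months.
Next: June 2010 → 2010-06-14.
August 2010: 2010-08-14.

2010-06-14, 2010-08-14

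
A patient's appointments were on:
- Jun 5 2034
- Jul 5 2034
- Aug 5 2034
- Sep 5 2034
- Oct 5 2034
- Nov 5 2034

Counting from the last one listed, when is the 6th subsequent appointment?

May 5 2035

The day-of-month is always 5 (30, 31, 31, 30, 31 days between events).
So this recurs on the 5th of each month.
Next: December 2034 → Dec 5 2034.
Next: January 2035 → Jan 5 2035.
February 2035: Feb 5 2035.
March 2035: Mar 5 2035.
April 2035: Apr 5 2035.
May 2035: May 5 2035.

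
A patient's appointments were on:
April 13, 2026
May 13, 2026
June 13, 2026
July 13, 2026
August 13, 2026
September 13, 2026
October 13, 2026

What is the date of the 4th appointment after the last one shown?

February 13, 2027

The day-of-month is always 13 (30, 31, 30, 31, 31, 30 days between events).
So this recurs on the 13th of each month.
Next: November 2026 → November 13, 2026.
December 2026: December 13, 2026.
Next: January 2027 → January 13, 2027.
Next: February 2027 → February 13, 2027.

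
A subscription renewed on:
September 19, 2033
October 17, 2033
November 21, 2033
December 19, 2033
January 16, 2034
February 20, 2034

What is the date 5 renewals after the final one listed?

All dates are Mondays, 28, 35, 28, 28, 35 days apart.
Specifically, the 3rd Monday of each month.
March 2034 — 3rd Monday is March 20, 2034.
April 2034 — 3rd Monday is April 17, 2034.
3rd Monday of May 2034: May 15, 2034.
June 2034 — 3rd Monday is June 19, 2034.
3rd Monday of July 2034: July 17, 2034.

July 17, 2034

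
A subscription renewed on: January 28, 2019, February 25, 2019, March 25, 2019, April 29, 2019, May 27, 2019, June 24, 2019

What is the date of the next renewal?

Every date is a Monday; gaps 28, 28, 35, 28, 28 days.
Each is the last Monday of its month (at least one falls on the 29th or later, ruling out '4th Monday').
Last Monday of July 2019: July 29, 2019.

July 29, 2019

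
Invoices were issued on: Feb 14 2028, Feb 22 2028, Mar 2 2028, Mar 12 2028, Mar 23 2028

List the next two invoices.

Apr 4 2028, Apr 17 2028

Intervals are 8, 9, 10, 11 days — an arithmetic progression with common difference 1.
Next gap: 12 days. Mar 23 2028 + 12 days = Apr 4 2028.
Next gap: 13 days. Apr 4 2028 + 13 days = Apr 17 2028.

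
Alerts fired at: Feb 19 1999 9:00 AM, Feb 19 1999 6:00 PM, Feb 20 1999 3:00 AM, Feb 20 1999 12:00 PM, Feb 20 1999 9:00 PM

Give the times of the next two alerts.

Spacing: 9, 9, 9, 9 h — constant 9 h.
Feb 20 1999 9:00 PM + 9 h = Feb 21 1999 6:00 AM.
Feb 21 1999 6:00 AM + 9 h = Feb 21 1999 3:00 PM.

Feb 21 1999 6:00 AM, Feb 21 1999 3:00 PM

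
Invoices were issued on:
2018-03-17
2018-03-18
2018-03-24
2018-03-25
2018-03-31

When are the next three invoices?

2018-04-01, 2018-04-07, 2018-04-08

Every event lands on a Saturday or Sunday (gaps cycle 1, 6, 1, 6).
So the schedule is: every Saturday and Sunday.
The following Sunday is 2018-04-01.
The following Saturday is 2018-04-07.
Next Sunday: 2018-04-08.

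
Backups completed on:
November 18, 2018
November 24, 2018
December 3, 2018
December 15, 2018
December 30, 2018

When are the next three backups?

Intervals are 6, 9, 12, 15 days — an arithmetic progression with common difference 3.
Next gap: 18 days. December 30, 2018 + 18 days = January 17, 2019.
Next gap: 21 days. January 17, 2019 + 21 days = February 7, 2019.
Next gap: 24 days. February 7, 2019 + 24 days = March 3, 2019.

January 17, 2019; February 7, 2019; March 3, 2019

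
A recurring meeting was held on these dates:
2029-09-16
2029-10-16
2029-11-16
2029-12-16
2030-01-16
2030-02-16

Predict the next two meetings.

2030-03-16, 2030-04-16

Each date is the 16th; the gaps (30, 31, 30, 31, 31) track the month lengths.
The rule is the 16th of each month.
March 2030: 2030-03-16.
Next: April 2030 → 2030-04-16.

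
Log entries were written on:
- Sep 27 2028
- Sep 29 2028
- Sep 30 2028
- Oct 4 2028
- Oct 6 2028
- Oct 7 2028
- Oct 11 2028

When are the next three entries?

Oct 13 2028, Oct 14 2028, Oct 18 2028

The gap pattern 2, 1, 4, 2, 1, 4 repeats every 3 events.
These are the Wednesdays, Fridays and Saturdays of each week.
Next Friday: Oct 13 2028.
The following Saturday is Oct 14 2028.
Next Wednesday: Oct 18 2028.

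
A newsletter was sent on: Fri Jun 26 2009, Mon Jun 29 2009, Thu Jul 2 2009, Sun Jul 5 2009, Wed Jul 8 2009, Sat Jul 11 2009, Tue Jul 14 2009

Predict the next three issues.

Fri Jul 17 2009, Mon Jul 20 2009, Thu Jul 23 2009

Gaps between consecutive events: 3, 3, 3, 3, 3, 3 days — a constant 3-day interval.
Tue Jul 14 2009 + 3 days = Fri Jul 17 2009.
Fri Jul 17 2009 + 3 days = Mon Jul 20 2009.
Mon Jul 20 2009 + 3 days = Thu Jul 23 2009.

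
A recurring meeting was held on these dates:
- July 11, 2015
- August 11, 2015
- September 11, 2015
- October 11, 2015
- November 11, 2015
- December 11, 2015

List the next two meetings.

January 11, 2016; February 11, 2016

The day-of-month is always 11 (31, 31, 30, 31, 30 days between events).
So this recurs on the 11th of each month.
January 2016: January 11, 2016.
February 2016: February 11, 2016.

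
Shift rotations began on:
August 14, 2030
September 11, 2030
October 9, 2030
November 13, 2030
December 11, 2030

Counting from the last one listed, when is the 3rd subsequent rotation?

These are Wednesdays at 28- or 35-day spacing (28, 28, 35, 28).
The pattern: 2nd Wednesday of the month.
January 2031 — 2nd Wednesday is January 8, 2031.
2nd Wednesday of February 2031: February 12, 2031.
2nd Wednesday of March 2031: March 12, 2031.

March 12, 2031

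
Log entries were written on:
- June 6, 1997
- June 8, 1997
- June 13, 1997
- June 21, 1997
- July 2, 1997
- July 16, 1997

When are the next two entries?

August 2, 1997; August 22, 1997

The spacing grows by 3 each time: 2, 5, 8, 11, 14 days.
Next gap: 17 days. July 16, 1997 + 17 days = August 2, 1997.
Next gap: 20 days. August 2, 1997 + 20 days = August 22, 1997.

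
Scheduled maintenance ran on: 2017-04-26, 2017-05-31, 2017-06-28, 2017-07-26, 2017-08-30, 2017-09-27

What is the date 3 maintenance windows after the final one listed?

Every date is a Wednesday; gaps 35, 28, 28, 35, 28 days.
Each is the last Wednesday of its month (at least one falls on the 29th or later, ruling out '4th Wednesday').
October 2017 ends with Wednesday 2017-10-25.
Last Wednesday of November 2017: 2017-11-29.
December 2017 ends with Wednesday 2017-12-27.

2017-12-27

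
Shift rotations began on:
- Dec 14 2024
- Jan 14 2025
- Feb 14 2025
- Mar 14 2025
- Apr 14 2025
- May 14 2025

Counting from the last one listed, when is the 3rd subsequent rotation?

Aug 14 2025

Gaps: 31, 31, 28, 31, 30 days — not constant. Every event is on the 14th of the month.
Pattern: the 14th of each month.
Next: June 2025 → Jun 14 2025.
July 2025: Jul 14 2025.
Next: August 2025 → Aug 14 2025.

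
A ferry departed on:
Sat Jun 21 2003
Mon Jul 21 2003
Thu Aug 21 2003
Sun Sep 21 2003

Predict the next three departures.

Tue Oct 21 2003, Fri Nov 21 2003, Sun Dec 21 2003

Each date is the 21st; the gaps (30, 31, 31) track the month lengths.
The rule is the 21st of each month.
Next: October 2003 → Tue Oct 21 2003.
November 2003: Fri Nov 21 2003.
Next: December 2003 → Sun Dec 21 2003.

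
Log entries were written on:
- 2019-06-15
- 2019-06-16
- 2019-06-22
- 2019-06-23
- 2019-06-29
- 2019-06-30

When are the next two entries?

Every event lands on a Saturday or Sunday (gaps cycle 1, 6, 1, 6, 1).
So the schedule is: every Saturday and Sunday.
Next Saturday: 2019-07-06.
Next Sunday: 2019-07-07.

2019-07-06, 2019-07-07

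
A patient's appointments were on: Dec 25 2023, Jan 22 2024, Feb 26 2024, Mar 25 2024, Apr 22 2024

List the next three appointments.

All dates are Mondays, 28, 35, 28, 28 days apart.
Specifically, the 4th Monday of each month.
May 2024 — 4th Monday is May 27 2024.
June 2024 — 4th Monday is Jun 24 2024.
4th Monday of July 2024: Jul 22 2024.

May 27 2024, Jun 24 2024, Jul 22 2024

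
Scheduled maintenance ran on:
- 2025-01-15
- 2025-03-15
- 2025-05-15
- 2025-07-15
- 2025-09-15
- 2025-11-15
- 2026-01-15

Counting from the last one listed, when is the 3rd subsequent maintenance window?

The day-of-month is always 15 (59, 61, 61, 62, 61, 61 days between events).
So this recurs on the 15th of every 2 months.
Next: March 2026 → 2026-03-15.
Next: May 2026 → 2026-05-15.
July 2026: 2026-07-15.

2026-07-15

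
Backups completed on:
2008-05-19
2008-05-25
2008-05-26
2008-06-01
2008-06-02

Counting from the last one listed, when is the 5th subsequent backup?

2008-06-22

Every event lands on a Monday or Sunday (gaps cycle 6, 1, 6, 1).
So the schedule is: every Monday and Sunday.
Next Sunday: 2008-06-08.
Next Monday: 2008-06-09.
The following Sunday is 2008-06-15.
The following Monday is 2008-06-16.
The following Sunday is 2008-06-22.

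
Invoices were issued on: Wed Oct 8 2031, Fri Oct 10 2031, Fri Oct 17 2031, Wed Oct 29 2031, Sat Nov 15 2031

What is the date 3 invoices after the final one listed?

Wed Feb 4 2032

The spacing grows by 5 each time: 2, 7, 12, 17 days.
Next gap: 22 days. Sat Nov 15 2031 + 22 days = Sun Dec 7 2031.
Next gap: 27 days. Sun Dec 7 2031 + 27 days = Sat Jan 3 2032.
Next gap: 32 days. Sat Jan 3 2032 + 32 days = Wed Feb 4 2032.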